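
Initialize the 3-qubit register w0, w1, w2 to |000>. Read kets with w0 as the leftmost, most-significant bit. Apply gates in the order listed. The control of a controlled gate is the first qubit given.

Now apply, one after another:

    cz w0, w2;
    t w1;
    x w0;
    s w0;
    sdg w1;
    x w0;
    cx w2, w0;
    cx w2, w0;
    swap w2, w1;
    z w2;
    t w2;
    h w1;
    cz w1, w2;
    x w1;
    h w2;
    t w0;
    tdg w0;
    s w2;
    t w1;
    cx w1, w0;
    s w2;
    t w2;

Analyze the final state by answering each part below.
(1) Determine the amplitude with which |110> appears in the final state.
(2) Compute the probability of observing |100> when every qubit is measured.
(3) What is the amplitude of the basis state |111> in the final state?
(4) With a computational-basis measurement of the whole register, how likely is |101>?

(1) The final state's coefficient on |110> equals exp(3*I*pi/4)/2. Key observation: gates 7-8 undo each other exactly, leaving only the rest of the circuit to track.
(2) A full measurement returns |100> with probability 0.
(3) The final state's coefficient on |111> equals 1/2.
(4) The probability of measuring |101> is 0.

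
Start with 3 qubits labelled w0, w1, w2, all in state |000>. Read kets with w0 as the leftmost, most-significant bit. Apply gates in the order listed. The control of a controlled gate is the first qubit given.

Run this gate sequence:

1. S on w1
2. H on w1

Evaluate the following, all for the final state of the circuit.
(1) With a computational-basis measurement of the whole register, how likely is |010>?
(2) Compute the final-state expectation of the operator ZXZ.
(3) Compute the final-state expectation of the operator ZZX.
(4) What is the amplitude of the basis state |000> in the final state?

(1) A full measurement returns |010> with probability 1/2.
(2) The observable ZXZ averages to 1.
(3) The expectation value of ZZX is 0.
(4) The amplitude on |000> is sqrt(2)/2.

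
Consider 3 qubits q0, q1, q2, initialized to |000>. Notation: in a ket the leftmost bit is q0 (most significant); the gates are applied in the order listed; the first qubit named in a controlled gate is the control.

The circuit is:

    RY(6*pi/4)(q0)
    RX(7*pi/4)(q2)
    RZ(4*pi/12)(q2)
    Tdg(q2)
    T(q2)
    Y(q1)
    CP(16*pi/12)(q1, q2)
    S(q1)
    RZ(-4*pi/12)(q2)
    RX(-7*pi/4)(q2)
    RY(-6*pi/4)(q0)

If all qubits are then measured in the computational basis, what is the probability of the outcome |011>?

Outcome |011> occurs with probability 3/8.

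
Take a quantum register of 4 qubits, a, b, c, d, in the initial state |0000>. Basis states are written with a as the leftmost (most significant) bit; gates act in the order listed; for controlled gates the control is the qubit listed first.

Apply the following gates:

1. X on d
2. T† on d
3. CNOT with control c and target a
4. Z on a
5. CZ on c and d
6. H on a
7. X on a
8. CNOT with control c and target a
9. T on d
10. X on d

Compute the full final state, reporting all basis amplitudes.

The resulting statevector has amplitude sqrt(2)/2 on |0000>, sqrt(2)/2 on |1000>, and 0 on every other basis state.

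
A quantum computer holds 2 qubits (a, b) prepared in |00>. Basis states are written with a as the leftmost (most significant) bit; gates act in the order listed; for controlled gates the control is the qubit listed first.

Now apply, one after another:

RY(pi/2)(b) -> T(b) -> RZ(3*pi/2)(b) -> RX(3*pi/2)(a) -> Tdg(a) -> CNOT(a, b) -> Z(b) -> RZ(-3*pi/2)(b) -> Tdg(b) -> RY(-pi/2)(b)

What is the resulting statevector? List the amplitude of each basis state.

The final amplitudes are 0 on |00>, sqrt(2)/2 on |01>, sqrt(2)*(-1 + I)/4 on |10>, sqrt(2)*(1 + I)/4 on |11>.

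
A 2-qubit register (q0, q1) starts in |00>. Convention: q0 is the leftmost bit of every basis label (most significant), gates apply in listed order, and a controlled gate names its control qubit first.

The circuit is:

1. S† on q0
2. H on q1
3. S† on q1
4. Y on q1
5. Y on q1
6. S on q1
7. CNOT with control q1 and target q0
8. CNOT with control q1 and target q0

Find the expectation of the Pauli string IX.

The observable IX averages to 1. Key observation: steps 3-6 multiply out to the identity, so the circuit reduces to the remaining gates.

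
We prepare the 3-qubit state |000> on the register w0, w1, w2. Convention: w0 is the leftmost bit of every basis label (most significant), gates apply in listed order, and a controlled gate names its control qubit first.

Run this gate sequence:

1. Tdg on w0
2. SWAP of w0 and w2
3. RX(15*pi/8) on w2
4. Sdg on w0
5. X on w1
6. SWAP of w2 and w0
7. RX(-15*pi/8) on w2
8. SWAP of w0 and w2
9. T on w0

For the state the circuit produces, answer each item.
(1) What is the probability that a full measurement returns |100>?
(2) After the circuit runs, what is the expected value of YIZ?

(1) Outcome |100> occurs with probability 0.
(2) The expectation value of YIZ is -1/4.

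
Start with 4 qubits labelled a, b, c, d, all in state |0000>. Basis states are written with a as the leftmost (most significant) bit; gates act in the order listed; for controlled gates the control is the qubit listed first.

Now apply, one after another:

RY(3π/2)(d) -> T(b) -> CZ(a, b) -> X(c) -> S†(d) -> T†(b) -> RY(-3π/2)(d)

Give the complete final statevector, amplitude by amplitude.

After the circuit, the state carries amplitude 1/2 - I/2 on |0010>, 1/2 + I/2 on |0011>, and 0 on every other basis state.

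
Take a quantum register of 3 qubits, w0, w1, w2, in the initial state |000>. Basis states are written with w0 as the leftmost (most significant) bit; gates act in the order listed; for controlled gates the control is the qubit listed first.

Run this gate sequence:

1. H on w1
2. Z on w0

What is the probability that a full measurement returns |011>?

A full measurement returns |011> with probability 0.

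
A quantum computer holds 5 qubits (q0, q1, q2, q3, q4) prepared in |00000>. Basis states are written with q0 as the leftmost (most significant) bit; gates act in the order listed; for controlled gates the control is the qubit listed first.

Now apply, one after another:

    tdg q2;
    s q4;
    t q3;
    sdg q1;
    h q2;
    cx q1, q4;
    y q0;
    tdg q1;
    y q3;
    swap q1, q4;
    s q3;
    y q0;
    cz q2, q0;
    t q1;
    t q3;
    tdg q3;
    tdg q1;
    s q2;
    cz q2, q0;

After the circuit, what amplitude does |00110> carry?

The amplitude on |00110> is -sqrt(2)*I/2. Key observation: the block from step 14 through step 17 cancels to the identity and can be dropped.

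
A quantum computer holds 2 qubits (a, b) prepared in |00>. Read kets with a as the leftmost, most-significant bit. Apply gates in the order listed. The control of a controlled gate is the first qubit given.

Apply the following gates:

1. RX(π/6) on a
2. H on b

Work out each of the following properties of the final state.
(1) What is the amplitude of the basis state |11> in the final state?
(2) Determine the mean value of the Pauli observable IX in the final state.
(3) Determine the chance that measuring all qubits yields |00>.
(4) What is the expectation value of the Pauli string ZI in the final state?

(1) |11> carries amplitude I*(1 - sqrt(3))/4 in the final state.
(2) The observable IX averages to 1.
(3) Outcome |00> occurs with probability sqrt(3)/8 + 1/4.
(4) The expectation value of ZI is sqrt(3)/2.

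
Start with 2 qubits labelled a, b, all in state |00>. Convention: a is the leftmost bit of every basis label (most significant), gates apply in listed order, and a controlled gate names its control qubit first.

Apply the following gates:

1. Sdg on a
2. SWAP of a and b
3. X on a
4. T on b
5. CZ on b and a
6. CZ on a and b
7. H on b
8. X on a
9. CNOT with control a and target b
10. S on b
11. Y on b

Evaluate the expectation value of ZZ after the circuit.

The expectation value of ZZ is 0.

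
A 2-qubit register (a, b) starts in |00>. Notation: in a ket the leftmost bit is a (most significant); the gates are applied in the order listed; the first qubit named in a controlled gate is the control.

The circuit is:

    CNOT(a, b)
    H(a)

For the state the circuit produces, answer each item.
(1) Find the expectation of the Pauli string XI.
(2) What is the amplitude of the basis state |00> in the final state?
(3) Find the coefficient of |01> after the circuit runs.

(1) In the final state, XI has expectation 1.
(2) The final state's coefficient on |00> equals sqrt(2)/2.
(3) The final state's coefficient on |01> equals 0.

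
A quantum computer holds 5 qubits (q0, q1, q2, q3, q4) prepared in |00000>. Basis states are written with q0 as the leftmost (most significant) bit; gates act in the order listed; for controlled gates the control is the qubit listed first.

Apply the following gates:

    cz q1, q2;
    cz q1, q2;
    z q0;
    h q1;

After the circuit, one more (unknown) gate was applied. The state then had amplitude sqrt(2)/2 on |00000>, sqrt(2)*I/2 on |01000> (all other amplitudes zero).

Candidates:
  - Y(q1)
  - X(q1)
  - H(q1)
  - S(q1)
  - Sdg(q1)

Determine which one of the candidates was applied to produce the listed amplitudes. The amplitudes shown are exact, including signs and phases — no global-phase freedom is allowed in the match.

It was S(q1) that produced the state shown.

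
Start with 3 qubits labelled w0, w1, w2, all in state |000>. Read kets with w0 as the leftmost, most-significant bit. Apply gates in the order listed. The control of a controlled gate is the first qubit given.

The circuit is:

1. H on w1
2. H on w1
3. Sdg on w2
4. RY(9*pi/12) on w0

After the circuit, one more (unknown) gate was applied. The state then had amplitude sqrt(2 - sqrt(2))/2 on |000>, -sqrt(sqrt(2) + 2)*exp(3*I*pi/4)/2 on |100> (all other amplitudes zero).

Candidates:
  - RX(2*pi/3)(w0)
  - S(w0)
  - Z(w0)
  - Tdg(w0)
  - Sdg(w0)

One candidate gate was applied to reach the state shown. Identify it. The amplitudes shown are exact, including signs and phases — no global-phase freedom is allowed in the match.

The applied gate was Tdg(w0).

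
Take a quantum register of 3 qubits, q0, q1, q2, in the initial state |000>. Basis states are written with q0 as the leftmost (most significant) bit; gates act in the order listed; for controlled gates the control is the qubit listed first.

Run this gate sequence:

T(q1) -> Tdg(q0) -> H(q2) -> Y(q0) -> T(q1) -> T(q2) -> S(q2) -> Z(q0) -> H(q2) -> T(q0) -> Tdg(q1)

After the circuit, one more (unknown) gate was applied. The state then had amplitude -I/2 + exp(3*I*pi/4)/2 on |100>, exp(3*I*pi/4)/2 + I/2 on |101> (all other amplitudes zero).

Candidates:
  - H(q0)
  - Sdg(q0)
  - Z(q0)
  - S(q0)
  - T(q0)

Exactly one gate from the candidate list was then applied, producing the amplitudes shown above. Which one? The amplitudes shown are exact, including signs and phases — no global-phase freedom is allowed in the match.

The unique candidate consistent with the amplitudes is Z(q0).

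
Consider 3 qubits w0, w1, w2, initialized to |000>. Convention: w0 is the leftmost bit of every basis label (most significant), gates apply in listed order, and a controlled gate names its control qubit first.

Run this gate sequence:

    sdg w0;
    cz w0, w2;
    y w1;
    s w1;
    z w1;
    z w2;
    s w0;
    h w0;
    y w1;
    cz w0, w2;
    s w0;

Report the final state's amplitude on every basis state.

The resulting statevector has amplitude -sqrt(2)*I/2 on |000>, sqrt(2)/2 on |100>, and 0 on every other basis state.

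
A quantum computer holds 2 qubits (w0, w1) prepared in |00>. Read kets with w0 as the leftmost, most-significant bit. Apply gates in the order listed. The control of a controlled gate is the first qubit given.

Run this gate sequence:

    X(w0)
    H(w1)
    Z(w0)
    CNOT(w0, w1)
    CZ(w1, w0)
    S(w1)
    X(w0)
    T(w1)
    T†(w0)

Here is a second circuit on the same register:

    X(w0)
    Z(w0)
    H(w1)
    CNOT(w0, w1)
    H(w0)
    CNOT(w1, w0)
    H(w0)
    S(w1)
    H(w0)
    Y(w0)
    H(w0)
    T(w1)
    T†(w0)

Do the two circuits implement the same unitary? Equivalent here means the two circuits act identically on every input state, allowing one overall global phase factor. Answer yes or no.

No — the two circuits implement different unitaries, even allowing a global phase.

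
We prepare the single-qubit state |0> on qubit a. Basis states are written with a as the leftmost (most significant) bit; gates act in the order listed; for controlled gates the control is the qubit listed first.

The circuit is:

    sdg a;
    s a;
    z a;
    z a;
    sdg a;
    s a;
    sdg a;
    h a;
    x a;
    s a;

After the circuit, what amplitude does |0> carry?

The amplitude on |0> is sqrt(2)/2. Key observation: steps 1-6 multiply out to the identity, so the circuit reduces to the remaining gates.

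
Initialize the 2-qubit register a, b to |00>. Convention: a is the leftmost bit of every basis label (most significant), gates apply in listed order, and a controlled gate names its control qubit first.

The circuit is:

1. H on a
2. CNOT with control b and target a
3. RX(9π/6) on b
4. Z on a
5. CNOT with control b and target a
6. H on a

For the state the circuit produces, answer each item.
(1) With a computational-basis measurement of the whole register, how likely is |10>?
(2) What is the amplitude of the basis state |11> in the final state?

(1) Outcome |10> occurs with probability 1/2.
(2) The amplitude on |11> is sqrt(2)*I/2.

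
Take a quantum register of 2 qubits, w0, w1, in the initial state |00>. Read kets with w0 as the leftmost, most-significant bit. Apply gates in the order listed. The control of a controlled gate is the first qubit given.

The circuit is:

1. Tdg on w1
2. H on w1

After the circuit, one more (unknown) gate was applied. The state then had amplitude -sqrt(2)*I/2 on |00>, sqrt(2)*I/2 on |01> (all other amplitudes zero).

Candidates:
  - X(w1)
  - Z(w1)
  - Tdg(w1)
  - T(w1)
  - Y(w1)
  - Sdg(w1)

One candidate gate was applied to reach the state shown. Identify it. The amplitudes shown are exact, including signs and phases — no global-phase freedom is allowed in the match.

The unique candidate consistent with the amplitudes is Y(w1).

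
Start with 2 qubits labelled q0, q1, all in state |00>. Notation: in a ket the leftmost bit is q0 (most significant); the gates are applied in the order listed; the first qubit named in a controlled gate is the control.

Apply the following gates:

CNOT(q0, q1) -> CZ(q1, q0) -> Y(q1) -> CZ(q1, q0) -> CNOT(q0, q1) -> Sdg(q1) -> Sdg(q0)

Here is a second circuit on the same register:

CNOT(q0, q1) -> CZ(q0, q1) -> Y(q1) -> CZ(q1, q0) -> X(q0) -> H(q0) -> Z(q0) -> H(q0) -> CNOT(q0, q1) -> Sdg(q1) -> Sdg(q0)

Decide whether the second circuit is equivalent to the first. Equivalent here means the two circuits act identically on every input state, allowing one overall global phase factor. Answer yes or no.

Yes — the two circuits implement the same unitary up to a global phase.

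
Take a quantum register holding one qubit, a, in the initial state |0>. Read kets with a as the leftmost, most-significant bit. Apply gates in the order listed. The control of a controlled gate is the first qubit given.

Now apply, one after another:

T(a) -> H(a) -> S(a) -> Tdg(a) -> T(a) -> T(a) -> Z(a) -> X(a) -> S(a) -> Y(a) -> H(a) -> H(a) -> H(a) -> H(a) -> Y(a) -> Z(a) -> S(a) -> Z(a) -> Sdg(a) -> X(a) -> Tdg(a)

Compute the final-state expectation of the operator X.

The expectation value of X is -1. Key observation: steps 11-14 multiply out to the identity, so the circuit reduces to the remaining gates.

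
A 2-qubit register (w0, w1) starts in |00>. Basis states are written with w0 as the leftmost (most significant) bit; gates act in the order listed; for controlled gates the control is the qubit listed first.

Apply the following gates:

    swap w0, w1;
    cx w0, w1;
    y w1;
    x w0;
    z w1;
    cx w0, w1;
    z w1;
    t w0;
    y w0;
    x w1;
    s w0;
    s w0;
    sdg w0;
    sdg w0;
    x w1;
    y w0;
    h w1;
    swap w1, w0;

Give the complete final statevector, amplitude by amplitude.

The final amplitudes are 0 on |00>, -sqrt(2)*exp(3*I*pi/4)/2 on |01>, 0 on |10>, -sqrt(2)*exp(3*I*pi/4)/2 on |11>. Key observation: the block from step 9 through step 16 cancels to the identity and can be dropped.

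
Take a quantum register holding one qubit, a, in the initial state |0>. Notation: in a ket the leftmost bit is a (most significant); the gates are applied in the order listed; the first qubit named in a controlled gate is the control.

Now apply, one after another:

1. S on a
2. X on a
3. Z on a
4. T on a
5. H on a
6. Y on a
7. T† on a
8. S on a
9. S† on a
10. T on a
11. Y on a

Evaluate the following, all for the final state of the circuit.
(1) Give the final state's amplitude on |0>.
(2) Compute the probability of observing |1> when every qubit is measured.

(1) The amplitude on |0> is -sqrt(2)*exp(I*pi/4)/2.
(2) A full measurement returns |1> with probability 1/2.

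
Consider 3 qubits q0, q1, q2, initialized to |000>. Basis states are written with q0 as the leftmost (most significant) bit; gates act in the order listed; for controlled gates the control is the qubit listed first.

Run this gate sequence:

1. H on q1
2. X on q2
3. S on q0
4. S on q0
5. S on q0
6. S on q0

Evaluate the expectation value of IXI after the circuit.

The expectation value of IXI is 1. Key observation: steps 3-6 multiply out to the identity, so the circuit reduces to the remaining gates.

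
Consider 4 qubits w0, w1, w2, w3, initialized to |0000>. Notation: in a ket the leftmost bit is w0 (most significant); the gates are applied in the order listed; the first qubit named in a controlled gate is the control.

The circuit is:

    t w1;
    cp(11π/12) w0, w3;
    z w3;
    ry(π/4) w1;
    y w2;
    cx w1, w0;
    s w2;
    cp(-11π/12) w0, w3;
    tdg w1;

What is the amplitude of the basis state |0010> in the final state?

|0010> carries amplitude -sqrt(sqrt(2) + 2)/2 in the final state.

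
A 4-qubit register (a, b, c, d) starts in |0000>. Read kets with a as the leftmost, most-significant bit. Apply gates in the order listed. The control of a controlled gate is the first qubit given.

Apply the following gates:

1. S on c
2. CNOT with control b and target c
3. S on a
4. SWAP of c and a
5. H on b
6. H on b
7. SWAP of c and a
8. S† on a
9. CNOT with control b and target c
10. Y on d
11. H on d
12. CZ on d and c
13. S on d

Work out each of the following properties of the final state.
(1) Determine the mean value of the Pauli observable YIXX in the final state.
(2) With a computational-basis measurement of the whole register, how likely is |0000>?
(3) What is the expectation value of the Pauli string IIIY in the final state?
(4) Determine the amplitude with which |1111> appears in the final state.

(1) The observable YIXX averages to 0.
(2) A full measurement returns |0000> with probability 1/2.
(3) In the final state, IIIY has expectation -1.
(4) |1111> carries amplitude 0 in the final state.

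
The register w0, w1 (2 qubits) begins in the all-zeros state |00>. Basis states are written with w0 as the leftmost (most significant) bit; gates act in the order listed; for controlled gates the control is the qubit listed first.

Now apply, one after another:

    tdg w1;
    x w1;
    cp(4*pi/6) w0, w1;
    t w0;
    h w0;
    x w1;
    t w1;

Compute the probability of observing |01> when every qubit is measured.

A full measurement returns |01> with probability 0.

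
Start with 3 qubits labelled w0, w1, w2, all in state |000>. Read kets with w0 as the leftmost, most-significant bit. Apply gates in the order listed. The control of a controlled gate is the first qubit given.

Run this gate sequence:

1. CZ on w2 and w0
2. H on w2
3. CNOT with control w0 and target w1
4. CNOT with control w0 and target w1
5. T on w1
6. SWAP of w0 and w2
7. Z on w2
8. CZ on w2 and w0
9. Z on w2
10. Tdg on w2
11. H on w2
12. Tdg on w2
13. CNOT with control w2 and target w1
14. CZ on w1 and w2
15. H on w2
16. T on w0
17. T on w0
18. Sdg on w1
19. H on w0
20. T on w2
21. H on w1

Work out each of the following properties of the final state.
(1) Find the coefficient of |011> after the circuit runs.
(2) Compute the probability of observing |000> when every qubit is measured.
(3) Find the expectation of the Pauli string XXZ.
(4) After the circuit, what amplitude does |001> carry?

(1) The amplitude on |011> is sqrt(2)*(-1 + I + sqrt(2)*I)/8. Key observation: steps 3-4 multiply out to the identity, so the circuit reduces to the remaining gates.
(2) The probability of measuring |000> is sqrt(2)/16 + 1/8.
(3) The expectation value of XXZ is 0.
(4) |001> carries amplitude sqrt(2)*(1 - I + sqrt(2)*I)/8 in the final state.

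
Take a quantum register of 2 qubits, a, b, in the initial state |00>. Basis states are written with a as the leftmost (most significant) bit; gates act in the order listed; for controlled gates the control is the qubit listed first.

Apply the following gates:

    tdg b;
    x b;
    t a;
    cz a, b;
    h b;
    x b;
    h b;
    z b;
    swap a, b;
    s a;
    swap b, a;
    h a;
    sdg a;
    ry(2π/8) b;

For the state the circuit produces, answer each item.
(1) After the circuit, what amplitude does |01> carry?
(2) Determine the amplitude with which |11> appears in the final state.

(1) The amplitude on |01> is I*sqrt(2*sqrt(2) + 4)/4. Key observation: the block from step 5 through step 8 cancels to the identity and can be dropped.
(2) |11> carries amplitude sqrt(2*sqrt(2) + 4)/4 in the final state.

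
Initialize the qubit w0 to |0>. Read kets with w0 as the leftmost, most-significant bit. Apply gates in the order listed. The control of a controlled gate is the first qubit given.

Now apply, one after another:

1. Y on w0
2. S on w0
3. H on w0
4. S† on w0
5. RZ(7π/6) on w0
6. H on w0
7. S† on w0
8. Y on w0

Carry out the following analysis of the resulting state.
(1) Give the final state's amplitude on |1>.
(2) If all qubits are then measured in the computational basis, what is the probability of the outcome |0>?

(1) |1> carries amplitude (exp(I*pi/6) + I)*exp(5*I*pi/12)/2 in the final state.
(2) A full measurement returns |0> with probability 1/4.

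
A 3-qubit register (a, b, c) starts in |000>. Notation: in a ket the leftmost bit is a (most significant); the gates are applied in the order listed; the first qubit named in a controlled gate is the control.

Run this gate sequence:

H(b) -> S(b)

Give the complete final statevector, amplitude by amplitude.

The final amplitudes are sqrt(2)/2 on |000>, sqrt(2)*I/2 on |010>, and 0 on every other basis state.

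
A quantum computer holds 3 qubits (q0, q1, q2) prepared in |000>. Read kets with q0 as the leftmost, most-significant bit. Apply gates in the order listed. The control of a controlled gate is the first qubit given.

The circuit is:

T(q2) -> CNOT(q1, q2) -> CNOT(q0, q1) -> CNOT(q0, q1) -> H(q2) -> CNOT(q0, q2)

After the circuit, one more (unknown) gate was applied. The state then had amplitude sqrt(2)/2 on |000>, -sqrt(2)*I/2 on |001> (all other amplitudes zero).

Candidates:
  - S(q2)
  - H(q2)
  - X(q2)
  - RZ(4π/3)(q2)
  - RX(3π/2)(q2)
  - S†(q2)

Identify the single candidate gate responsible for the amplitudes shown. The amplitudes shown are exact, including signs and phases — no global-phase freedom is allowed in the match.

The unique candidate consistent with the amplitudes is S†(q2).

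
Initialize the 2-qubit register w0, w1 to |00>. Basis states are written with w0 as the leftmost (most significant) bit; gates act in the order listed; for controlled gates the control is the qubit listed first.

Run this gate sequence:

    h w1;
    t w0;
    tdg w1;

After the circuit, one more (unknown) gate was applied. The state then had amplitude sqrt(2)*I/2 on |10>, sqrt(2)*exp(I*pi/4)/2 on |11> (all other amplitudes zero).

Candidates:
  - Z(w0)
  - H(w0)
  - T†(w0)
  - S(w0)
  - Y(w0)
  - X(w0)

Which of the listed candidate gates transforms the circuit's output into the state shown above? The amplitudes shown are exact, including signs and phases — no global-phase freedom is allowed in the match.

It was Y(w0) that produced the state shown.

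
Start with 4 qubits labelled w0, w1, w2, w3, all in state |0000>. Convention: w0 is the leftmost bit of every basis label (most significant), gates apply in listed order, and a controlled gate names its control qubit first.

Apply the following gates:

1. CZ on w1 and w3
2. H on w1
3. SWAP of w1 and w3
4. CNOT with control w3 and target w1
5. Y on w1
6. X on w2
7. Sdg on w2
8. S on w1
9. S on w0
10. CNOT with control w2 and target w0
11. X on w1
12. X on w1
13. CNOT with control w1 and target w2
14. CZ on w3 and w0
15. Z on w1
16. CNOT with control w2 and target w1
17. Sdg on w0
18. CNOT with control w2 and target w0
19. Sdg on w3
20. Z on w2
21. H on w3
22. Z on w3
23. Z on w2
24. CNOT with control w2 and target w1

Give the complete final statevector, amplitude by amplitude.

The resulting statevector has amplitude -1/2 on |0010>, -1/2 on |0011>, -1/2 on |1100>, 1/2 on |1101>, and 0 on every other basis state.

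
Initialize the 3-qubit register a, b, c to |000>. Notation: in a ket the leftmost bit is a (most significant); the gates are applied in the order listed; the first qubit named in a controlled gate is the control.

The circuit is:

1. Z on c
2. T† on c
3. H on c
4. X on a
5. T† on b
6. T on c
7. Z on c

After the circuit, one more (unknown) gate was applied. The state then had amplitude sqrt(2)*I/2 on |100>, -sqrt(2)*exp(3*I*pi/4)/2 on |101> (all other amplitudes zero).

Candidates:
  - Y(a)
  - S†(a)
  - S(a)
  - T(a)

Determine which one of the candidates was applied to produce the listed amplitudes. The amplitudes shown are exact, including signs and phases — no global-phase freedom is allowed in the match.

The applied gate was S(a).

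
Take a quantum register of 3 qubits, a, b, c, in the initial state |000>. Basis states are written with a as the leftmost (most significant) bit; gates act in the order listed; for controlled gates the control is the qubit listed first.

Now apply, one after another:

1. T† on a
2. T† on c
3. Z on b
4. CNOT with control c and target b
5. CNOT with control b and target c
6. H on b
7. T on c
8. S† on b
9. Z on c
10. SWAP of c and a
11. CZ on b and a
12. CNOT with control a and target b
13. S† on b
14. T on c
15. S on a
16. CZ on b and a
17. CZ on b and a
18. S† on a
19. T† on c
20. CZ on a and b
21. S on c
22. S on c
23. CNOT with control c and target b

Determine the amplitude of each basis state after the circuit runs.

After the circuit, the state carries amplitude sqrt(2)/2 on |000>, -sqrt(2)/2 on |010>, and 0 on every other basis state. Key observation: gates 14-19 undo each other exactly, leaving only the rest of the circuit to track.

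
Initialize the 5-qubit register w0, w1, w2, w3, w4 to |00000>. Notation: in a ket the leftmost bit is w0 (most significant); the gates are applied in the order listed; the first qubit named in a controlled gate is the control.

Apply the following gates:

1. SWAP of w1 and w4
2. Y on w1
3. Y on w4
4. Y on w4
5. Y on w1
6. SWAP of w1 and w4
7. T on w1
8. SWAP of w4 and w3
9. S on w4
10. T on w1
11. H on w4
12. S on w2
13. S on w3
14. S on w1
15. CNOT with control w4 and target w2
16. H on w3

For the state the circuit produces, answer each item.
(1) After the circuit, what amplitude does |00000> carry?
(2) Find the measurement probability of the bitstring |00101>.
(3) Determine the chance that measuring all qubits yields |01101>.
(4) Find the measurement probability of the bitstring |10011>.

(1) |00000> carries amplitude 1/2 in the final state. Key observation: gates 1-6 undo each other exactly, leaving only the rest of the circuit to track.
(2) Outcome |00101> occurs with probability 1/4.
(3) The probability of measuring |01101> is 0.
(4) The probability of measuring |10011> is 0.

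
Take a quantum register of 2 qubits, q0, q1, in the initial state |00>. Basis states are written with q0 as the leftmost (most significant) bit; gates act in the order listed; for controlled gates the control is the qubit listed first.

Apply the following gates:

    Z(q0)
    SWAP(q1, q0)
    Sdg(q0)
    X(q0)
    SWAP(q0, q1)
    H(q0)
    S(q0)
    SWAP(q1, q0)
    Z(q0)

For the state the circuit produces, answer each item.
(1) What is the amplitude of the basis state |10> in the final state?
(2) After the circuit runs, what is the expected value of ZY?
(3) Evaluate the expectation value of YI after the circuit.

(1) The final state's coefficient on |10> equals -sqrt(2)/2.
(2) In the final state, ZY has expectation -1.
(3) The expectation value of YI is 0.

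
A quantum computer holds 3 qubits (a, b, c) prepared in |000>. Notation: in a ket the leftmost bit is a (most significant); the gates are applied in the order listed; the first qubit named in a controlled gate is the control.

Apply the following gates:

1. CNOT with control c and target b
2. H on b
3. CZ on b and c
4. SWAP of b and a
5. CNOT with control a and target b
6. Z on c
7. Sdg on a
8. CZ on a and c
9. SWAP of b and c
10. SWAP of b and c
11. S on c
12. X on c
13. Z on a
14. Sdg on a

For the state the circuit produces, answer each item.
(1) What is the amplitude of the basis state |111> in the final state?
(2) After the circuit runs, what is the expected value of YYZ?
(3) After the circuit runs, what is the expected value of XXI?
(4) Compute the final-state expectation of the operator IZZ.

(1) |111> carries amplitude sqrt(2)/2 in the final state. Key observation: steps 9-10 multiply out to the identity, so the circuit reduces to the remaining gates.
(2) In the final state, YYZ has expectation 1.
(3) The expectation value of XXI is 1.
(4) The observable IZZ averages to 0.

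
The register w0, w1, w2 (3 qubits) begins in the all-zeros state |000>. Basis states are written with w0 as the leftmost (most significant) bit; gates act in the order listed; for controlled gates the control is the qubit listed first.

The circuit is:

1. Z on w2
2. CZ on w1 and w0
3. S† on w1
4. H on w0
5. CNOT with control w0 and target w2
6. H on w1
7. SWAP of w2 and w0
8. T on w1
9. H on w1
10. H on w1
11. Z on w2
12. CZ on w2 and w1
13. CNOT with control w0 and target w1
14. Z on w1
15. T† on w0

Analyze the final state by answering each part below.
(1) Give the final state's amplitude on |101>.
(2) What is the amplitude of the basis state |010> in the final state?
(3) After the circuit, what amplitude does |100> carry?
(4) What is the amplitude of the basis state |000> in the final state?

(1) The amplitude on |101> is 1/2. Key observation: the block from step 9 through step 10 cancels to the identity and can be dropped.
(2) The amplitude on |010> is -exp(I*pi/4)/2.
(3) The amplitude on |100> is 0.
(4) The amplitude on |000> is 1/2.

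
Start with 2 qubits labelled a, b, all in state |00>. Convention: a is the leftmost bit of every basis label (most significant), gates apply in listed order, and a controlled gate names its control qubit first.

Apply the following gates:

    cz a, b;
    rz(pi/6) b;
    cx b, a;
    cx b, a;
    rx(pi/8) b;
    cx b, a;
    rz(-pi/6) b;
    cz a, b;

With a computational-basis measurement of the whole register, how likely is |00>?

The probability of measuring |00> is cos(pi/16)**2.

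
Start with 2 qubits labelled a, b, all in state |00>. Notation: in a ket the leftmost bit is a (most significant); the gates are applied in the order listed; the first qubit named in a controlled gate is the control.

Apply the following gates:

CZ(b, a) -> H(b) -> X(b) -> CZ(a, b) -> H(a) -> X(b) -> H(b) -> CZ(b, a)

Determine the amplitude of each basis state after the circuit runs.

The resulting statevector has amplitude sqrt(2)/2 on |00>, 0 on |01>, sqrt(2)/2 on |10>, 0 on |11>.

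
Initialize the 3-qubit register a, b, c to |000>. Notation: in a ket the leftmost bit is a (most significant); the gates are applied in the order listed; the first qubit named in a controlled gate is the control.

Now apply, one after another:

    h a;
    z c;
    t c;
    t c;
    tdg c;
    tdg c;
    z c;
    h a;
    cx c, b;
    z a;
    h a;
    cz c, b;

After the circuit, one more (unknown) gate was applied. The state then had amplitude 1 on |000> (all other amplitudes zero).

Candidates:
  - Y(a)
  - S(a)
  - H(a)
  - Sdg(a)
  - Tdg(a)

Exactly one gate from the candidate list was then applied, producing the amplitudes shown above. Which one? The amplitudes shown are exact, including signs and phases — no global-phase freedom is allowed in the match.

The applied gate was H(a). Key observation: the block from step 1 through step 8 cancels to the identity and can be dropped.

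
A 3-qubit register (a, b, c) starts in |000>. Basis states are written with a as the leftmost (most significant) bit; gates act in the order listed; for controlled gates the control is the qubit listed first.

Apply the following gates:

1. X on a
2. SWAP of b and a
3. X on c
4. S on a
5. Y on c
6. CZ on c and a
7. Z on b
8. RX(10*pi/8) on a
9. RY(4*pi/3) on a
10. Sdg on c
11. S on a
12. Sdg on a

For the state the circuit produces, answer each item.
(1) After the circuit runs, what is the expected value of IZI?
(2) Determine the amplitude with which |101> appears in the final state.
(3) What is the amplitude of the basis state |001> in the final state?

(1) The observable IZI averages to -1. Key observation: gates 11-12 undo each other exactly, leaving only the rest of the circuit to track.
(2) The final state's coefficient on |101> equals 0.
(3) The final state's coefficient on |001> equals 0.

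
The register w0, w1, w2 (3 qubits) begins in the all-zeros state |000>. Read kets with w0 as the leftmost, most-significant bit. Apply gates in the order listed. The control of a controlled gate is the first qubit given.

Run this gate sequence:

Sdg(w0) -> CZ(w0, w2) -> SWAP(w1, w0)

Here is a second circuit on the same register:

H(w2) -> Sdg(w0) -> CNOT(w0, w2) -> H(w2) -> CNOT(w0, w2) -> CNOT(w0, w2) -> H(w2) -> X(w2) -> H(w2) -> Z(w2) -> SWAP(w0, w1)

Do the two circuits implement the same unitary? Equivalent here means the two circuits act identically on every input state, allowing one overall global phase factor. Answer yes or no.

Yes — the two circuits implement the same unitary up to a global phase.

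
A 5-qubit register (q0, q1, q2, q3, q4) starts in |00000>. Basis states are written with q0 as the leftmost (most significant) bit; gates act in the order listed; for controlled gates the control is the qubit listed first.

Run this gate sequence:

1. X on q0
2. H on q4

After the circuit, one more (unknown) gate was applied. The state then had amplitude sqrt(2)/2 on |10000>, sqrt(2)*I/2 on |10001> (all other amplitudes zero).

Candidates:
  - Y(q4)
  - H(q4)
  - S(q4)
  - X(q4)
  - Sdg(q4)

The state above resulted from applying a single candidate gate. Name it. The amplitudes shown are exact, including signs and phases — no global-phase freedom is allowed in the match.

It was S(q4) that produced the state shown.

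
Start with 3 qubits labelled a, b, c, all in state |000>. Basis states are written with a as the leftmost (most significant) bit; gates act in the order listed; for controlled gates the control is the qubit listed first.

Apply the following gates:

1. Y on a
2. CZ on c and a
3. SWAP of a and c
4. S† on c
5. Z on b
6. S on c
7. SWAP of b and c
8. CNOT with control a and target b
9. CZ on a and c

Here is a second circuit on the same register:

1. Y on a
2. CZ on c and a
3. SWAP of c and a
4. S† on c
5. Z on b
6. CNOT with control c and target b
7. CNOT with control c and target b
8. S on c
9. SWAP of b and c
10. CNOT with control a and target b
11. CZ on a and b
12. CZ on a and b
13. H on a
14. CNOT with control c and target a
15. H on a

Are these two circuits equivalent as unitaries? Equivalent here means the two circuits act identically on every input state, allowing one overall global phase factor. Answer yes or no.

Yes, they are equivalent — the unitaries differ by at most a global phase.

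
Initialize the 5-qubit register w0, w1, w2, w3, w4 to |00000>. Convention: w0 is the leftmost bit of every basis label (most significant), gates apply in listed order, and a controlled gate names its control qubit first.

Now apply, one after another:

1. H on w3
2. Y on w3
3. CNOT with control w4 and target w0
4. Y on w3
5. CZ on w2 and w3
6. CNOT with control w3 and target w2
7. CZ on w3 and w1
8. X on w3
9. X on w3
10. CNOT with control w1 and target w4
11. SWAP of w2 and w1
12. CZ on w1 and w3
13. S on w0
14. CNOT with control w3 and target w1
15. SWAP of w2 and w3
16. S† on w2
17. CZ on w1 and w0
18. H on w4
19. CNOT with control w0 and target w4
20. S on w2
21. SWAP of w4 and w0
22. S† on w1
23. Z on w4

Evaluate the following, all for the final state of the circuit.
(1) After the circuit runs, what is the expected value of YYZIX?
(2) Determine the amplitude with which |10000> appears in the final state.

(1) The expectation value of YYZIX is 0.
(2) The final state's coefficient on |10000> equals 1/2.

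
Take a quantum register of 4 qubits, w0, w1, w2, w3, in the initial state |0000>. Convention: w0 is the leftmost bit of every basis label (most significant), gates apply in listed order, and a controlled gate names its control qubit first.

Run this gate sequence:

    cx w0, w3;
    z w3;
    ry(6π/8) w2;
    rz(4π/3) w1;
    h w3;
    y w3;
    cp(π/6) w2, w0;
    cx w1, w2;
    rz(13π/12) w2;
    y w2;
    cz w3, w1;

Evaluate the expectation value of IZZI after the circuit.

In the final state, IZZI has expectation sqrt(2)/2.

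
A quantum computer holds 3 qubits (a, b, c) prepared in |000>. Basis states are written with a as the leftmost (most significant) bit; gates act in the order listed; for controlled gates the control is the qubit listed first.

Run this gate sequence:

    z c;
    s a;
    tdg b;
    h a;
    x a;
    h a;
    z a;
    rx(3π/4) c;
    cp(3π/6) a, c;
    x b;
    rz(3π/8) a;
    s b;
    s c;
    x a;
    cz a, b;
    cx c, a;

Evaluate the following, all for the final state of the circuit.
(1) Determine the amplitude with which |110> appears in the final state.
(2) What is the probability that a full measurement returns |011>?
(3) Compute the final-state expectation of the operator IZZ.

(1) |110> carries amplitude -sqrt(2 - sqrt(2))*exp(5*I*pi/16)/2 in the final state. Key observation: steps 4-7 multiply out to the identity, so the circuit reduces to the remaining gates.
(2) Outcome |011> occurs with probability sqrt(2)/4 + 1/2.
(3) The expectation value of IZZ is sqrt(2)/2.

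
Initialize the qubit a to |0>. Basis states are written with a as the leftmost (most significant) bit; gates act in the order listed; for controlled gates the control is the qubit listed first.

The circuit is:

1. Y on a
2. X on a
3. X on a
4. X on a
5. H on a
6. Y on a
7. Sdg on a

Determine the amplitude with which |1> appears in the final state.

The amplitude on |1> is sqrt(2)*I/2.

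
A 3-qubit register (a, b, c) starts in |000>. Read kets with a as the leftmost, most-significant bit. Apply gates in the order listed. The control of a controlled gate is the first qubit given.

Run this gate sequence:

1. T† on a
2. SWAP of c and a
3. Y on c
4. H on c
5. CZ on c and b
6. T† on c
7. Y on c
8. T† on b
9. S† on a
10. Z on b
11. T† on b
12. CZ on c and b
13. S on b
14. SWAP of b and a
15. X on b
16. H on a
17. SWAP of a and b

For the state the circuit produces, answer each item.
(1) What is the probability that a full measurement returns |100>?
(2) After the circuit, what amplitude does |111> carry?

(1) Outcome |100> occurs with probability 1/4.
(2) The amplitude on |111> is -1/2.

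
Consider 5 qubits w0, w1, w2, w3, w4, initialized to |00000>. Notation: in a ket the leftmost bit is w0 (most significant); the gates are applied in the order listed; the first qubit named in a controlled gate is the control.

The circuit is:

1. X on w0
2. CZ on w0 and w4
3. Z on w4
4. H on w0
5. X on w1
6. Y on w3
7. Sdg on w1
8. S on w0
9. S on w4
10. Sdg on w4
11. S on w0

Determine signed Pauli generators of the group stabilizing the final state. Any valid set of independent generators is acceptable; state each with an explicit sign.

The stabilizer group can be generated by +XIIII, -IZIII, +IIZII, -IIIZI, +IIIIZ, among other valid generating sets.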